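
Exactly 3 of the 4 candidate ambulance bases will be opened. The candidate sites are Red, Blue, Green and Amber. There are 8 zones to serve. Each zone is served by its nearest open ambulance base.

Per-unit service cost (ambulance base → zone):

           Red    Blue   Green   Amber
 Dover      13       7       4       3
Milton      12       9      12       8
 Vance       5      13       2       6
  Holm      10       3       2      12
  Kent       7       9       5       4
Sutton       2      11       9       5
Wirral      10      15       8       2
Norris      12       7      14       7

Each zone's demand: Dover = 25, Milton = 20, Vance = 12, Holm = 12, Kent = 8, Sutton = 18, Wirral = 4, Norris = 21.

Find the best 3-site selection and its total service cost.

Choose Red, Green and Amber; total service cost 506.

With exactly 3 open, each zone uses its cheapest among the chosen.
{Red, Green, Amber}: Dover→Amber 3·25=75, Milton→Amber 8·20=160, Vance→Green 2·12=24, Holm→Green 2·12=24, Kent→Amber 4·8=32, Sutton→Red 2·18=36, Wirral→Amber 2·4=8, Norris→Amber 7·21=147. Service cost 506.
{Red, Blue, Amber}: service cost 554
{Blue, Green, Amber}: service cost 560
Among all 4 size-3 choices, {Red, Green, Amber} is lowest.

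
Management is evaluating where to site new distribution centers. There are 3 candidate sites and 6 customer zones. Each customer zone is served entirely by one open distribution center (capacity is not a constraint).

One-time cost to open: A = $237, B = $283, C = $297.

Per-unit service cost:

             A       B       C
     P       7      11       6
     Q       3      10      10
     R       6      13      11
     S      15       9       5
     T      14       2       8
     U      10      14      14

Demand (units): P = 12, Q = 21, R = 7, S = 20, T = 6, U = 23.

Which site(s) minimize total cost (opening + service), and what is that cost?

Open A only; minimum total cost 1040.

For any fixed open set, each customer zone goes to its cheapest open site; total = fixed + service.
{A}: P→A 7·12=84, Q→A 3·21=63, R→A 6·7=42, S→A 15·20=300, T→A 14·6=84, U→A 10·23=230. Service 803; fixed 237; total 1040.
{A, C}: P→C 6·12=72, Q→A 3·21=63, R→A 6·7=42, S→C 5·20=100, T→C 8·6=48, U→A 10·23=230. Service 555; fixed 534; total 1089.
{C}: service 829 + fixed 297 = 1126
{A, B, C}: P→C 6·12=72, Q→A 3·21=63, R→A 6·7=42, S→C 5·20=100, T→B 2·6=12, U→A 10·23=230. Service 519; fixed 817; total 1336.
No other subset beats 1040.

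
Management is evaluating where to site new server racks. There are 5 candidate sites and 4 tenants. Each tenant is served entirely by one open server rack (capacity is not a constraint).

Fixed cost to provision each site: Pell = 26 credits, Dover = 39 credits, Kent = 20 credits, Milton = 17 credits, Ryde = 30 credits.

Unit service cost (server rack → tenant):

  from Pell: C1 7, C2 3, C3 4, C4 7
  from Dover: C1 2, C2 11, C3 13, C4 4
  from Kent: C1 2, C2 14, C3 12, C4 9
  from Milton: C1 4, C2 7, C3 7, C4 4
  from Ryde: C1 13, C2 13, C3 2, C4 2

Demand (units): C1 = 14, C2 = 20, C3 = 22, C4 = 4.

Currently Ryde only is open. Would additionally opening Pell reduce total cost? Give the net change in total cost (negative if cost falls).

Current service cost with {Ryde}: 494.
Adding Pell: each tenant re-picks its cheapest; new service cost 210, saving 284.
Extra fixed cost: 26. Net change = 26 − 284 = -258.
(Totals: 524 → 266.)

Yes — net change −258 (cost falls by 258).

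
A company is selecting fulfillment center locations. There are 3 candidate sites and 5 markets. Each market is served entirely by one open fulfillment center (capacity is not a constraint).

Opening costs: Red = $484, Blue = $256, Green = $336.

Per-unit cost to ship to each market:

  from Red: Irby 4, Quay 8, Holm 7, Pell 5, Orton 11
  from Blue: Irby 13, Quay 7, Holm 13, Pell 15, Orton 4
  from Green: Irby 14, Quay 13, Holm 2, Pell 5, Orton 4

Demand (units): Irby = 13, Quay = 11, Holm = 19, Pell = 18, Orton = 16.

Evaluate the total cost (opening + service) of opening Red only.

Each market is assigned to its cheapest site among the open ones.
{Red}: Irby→Red 4·13=52, Quay→Red 8·11=88, Holm→Red 7·19=133, Pell→Red 5·18=90, Orton→Red 11·16=176. Service 539; fixed 484; total 1023.

Total cost: 1023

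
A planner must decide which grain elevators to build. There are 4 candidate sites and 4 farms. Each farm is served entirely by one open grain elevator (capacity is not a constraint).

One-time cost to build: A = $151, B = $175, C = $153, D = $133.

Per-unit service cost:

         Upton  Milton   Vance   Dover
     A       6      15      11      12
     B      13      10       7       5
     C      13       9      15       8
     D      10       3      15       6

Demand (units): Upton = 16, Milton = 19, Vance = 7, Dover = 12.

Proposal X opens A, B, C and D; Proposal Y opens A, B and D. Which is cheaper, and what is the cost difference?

Proposal X: {A, B, C, D}: Upton→A 6·16=96, Milton→D 3·19=57, Vance→B 7·7=49, Dover→B 5·12=60. Service 262; fixed 612; total 874.
Proposal Y: {A, B, D}: Upton→A 6·16=96, Milton→D 3·19=57, Vance→B 7·7=49, Dover→B 5·12=60. Service 262; fixed 459; total 721.
Difference: |874 − 721| = 153.

Proposal Y is cheaper by 153.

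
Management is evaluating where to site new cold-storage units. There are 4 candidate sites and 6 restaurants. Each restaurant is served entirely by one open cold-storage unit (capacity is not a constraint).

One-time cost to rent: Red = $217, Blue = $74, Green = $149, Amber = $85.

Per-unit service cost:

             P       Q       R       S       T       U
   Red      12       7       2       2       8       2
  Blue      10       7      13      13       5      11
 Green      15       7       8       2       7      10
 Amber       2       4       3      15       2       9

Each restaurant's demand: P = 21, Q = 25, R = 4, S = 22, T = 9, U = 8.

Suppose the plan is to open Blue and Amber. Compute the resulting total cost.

Each restaurant is assigned to its cheapest site among the open ones.
{Blue, Amber}: P→Amber 2·21=42, Q→Amber 4·25=100, R→Amber 3·4=12, S→Blue 13·22=286, T→Amber 2·9=18, U→Amber 9·8=72. Service 530; fixed 159; total 689.

Total cost: 689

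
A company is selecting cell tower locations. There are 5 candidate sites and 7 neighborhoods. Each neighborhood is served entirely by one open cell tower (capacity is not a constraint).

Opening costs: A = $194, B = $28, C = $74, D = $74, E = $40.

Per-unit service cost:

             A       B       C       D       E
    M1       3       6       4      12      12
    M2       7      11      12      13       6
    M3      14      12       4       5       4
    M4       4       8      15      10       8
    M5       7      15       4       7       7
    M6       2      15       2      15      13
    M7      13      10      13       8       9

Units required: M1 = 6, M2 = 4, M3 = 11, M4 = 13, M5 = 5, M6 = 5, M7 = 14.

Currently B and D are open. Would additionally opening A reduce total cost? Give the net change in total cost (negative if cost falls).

No — net change +43 (cost rises by 43).

Current service cost with {B, D}: 461.
Adding A: each neighborhood re-picks its cheapest; new service cost 310, saving 151.
Extra fixed cost: 194. Net change = 194 − 151 = 43.
(Totals: 563 → 606.)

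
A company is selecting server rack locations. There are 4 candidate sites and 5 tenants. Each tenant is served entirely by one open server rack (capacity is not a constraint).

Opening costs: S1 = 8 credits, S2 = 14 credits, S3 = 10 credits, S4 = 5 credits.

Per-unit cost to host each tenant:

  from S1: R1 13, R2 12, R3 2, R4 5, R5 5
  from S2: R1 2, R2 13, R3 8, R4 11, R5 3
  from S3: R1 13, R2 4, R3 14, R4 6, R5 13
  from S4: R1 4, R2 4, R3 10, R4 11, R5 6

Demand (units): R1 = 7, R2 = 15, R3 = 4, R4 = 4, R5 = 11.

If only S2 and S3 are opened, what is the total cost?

Total cost: 187

Each tenant is assigned to its cheapest site among the open ones.
{S2, S3}: R1→S2 2·7=14, R2→S3 4·15=60, R3→S2 8·4=32, R4→S3 6·4=24, R5→S2 3·11=33. Service 163; fixed 24; total 187.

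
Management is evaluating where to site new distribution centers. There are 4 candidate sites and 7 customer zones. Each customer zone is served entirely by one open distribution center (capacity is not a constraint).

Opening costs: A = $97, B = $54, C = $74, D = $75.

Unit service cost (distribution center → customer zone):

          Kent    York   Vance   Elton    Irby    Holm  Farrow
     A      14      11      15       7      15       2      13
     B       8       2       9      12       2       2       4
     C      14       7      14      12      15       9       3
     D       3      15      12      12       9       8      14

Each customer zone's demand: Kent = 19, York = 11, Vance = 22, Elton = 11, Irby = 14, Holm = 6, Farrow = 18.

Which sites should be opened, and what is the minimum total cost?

Open B and D; minimum total cost 650.

For any fixed open set, each customer zone goes to its cheapest open site; total = fixed + service.
{B, D}: Kent→D 3·19=57, York→B 2·11=22, Vance→B 9·22=198, Elton→B 12·11=132, Irby→B 2·14=28, Holm→B 2·6=12, Farrow→B 4·18=72. Service 521; fixed 129; total 650.
{B}: service 616 + fixed 54 = 670
{A, B, D}: service 466 + fixed 226 = 692
{A, B, C, D}: service 448 + fixed 300 = 748
No other subset beats 650.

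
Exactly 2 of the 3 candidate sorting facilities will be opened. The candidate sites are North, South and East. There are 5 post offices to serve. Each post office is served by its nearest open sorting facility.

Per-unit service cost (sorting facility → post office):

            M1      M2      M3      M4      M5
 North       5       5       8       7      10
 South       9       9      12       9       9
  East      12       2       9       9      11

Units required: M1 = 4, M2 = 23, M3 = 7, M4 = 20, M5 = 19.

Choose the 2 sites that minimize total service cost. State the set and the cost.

Choose North and East; total service cost 452.

With exactly 2 open, each post office uses its cheapest among the chosen.
{North, East}: M1→North 5·4=20, M2→East 2·23=46, M3→North 8·7=56, M4→North 7·20=140, M5→North 10·19=190. Service cost 452.
{South, East}: service cost 496
{North, South}: service cost 502
Among all 3 size-2 choices, {North, East} is lowest.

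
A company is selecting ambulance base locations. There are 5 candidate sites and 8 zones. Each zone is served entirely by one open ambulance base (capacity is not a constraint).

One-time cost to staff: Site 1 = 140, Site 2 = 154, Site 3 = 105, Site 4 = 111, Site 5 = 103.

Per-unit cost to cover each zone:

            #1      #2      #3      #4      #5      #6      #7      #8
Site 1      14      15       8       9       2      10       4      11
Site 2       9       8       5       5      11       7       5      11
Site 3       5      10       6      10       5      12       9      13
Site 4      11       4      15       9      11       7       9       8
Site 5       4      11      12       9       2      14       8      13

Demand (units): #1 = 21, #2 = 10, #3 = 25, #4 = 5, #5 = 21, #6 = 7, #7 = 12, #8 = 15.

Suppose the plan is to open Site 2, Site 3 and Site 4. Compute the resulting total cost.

Total cost: 999

Each zone is assigned to its cheapest site among the open ones.
{Site 2, Site 3, Site 4}: #1→Site 3 5·21=105, #2→Site 4 4·10=40, #3→Site 2 5·25=125, #4→Site 2 5·5=25, #5→Site 3 5·21=105, #6→Site 2 7·7=49, #7→Site 2 5·12=60, #8→Site 4 8·15=120. Service 629; fixed 370; total 999.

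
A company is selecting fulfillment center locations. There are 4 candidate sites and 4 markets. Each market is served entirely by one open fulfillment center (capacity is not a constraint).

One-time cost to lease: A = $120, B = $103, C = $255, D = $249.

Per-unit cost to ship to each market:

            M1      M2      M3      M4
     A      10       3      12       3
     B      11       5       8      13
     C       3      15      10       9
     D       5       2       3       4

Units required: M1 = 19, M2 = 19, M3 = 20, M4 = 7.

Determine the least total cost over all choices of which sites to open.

For any fixed open set, each market goes to its cheapest open site; total = fixed + service.
{D}: M1→D 5·19=95, M2→D 2·19=38, M3→D 3·20=60, M4→D 4·7=28. Service 221; fixed 249; total 470.
{B, D}: M1→D 5·19=95, M2→D 2·19=38, M3→D 3·20=60, M4→D 4·7=28. Service 221; fixed 352; total 573.
{A, D}: M1→D 5·19=95, M2→D 2·19=38, M3→D 3·20=60, M4→A 3·7=21. Service 214; fixed 369; total 583.
{A, B, C, D}: M1→C 3·19=57, M2→D 2·19=38, M3→D 3·20=60, M4→A 3·7=21. Service 176; fixed 727; total 903.
No other subset beats 470.

Minimum total cost: 470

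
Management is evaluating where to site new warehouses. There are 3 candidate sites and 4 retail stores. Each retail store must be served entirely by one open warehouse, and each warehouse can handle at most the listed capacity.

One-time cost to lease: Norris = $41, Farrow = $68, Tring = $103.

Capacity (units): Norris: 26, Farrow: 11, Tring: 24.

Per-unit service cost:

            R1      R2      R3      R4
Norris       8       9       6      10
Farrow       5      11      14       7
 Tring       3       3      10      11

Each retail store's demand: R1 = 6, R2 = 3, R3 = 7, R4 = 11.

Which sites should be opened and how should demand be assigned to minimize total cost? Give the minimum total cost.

Minimum total cost: 303

Open {Norris, Farrow}: R1→Norris 8·6=48, R2→Norris 9·3=27, R3→Norris 6·7=42, R4→Farrow 7·11=77.
Loads: Norris carries 16/26, Farrow carries 11/11. Service 194; fixed 109; total 303.
Next best feasible plan costs 318.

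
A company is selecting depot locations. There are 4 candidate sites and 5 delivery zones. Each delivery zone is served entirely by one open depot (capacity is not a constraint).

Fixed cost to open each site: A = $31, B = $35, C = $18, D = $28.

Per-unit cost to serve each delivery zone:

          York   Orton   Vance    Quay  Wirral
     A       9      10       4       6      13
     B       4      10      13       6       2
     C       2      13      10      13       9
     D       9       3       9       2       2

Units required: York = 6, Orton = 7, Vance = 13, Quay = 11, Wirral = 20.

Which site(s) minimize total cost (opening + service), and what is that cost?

For any fixed open set, each delivery zone goes to its cheapest open site; total = fixed + service.
{A, C, D}: York→C 2·6=12, Orton→D 3·7=21, Vance→A 4·13=52, Quay→D 2·11=22, Wirral→D 2·20=40. Service 147; fixed 77; total 224.
{A, D}: service 189 + fixed 59 = 248
{A, B, D}: service 159 + fixed 94 = 253
{A, B, C, D}: York→C 2·6=12, Orton→D 3·7=21, Vance→A 4·13=52, Quay→D 2·11=22, Wirral→B 2·20=40. Service 147; fixed 112; total 259.
No other subset beats 224.

Open A, C and D; minimum total cost 224.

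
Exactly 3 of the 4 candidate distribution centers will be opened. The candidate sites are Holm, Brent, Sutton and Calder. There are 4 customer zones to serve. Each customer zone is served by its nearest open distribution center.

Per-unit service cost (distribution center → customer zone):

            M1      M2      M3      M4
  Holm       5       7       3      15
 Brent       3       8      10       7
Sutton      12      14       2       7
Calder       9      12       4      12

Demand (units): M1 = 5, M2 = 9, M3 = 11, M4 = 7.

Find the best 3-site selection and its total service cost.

Choose Holm, Brent and Sutton; total service cost 149.

With exactly 3 open, each customer zone uses its cheapest among the chosen.
{Holm, Brent, Sutton}: M1→Brent 3·5=15, M2→Holm 7·9=63, M3→Sutton 2·11=22, M4→Brent 7·7=49. Service cost 149.
{Brent, Sutton, Calder}: service cost 158
{Holm, Sutton, Calder}: service cost 159
Among all 4 size-3 choices, {Holm, Brent, Sutton} is lowest.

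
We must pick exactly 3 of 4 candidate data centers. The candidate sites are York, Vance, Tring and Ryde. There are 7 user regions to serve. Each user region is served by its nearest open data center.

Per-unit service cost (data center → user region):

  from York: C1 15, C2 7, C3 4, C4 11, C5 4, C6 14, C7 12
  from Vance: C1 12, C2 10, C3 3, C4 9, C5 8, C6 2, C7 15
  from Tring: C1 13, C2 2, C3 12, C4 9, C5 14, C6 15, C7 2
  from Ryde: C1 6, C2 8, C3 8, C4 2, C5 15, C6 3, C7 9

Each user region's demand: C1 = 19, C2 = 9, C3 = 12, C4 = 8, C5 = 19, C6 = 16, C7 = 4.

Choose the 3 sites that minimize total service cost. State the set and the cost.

Choose York, Tring and Ryde; total service cost 328.

With exactly 3 open, each user region uses its cheapest among the chosen.
{York, Tring, Ryde}: C1→Ryde 6·19=114, C2→Tring 2·9=18, C3→York 4·12=48, C4→Ryde 2·8=16, C5→York 4·19=76, C6→Ryde 3·16=48, C7→Tring 2·4=8. Service cost 328.
{York, Vance, Ryde}: service cost 373
{Vance, Tring, Ryde}: service cost 376
Among all 4 size-3 choices, {York, Tring, Ryde} is lowest.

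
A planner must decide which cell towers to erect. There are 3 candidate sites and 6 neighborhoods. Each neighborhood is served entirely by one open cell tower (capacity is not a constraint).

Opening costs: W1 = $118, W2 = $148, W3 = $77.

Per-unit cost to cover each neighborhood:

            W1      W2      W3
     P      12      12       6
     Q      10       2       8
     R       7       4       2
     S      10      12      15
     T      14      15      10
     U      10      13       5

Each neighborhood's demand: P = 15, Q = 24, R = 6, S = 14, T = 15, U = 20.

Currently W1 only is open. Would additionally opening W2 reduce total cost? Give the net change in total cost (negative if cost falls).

Yes — net change −62 (cost falls by 62).

Current service cost with {W1}: 1012.
Adding W2: each neighborhood re-picks its cheapest; new service cost 802, saving 210.
Extra fixed cost: 148. Net change = 148 − 210 = -62.
(Totals: 1130 → 1068.)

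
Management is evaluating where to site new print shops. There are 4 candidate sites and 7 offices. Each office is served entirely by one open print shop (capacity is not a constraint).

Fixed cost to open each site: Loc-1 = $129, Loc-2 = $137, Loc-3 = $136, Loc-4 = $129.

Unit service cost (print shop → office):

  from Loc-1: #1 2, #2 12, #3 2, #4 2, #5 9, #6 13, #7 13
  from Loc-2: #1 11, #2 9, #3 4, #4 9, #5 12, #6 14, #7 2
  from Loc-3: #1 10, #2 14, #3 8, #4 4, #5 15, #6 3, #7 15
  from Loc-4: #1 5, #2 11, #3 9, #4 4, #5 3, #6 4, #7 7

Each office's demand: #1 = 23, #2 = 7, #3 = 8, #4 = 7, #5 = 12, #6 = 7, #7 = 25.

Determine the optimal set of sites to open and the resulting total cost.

For any fixed open set, each office goes to its cheapest open site; total = fixed + service.
{Loc-2, Loc-4}: #1→Loc-4 5·23=115, #2→Loc-2 9·7=63, #3→Loc-2 4·8=32, #4→Loc-4 4·7=28, #5→Loc-4 3·12=36, #6→Loc-4 4·7=28, #7→Loc-2 2·25=50. Service 352; fixed 266; total 618.
{Loc-1, Loc-2, Loc-4}: service 253 + fixed 395 = 648
{Loc-1, Loc-4}: #1→Loc-1 2·23=46, #2→Loc-4 11·7=77, #3→Loc-1 2·8=16, #4→Loc-1 2·7=14, #5→Loc-4 3·12=36, #6→Loc-4 4·7=28, #7→Loc-4 7·25=175. Service 392; fixed 258; total 650.
{Loc-1, Loc-2, Loc-3, Loc-4}: service 246 + fixed 531 = 777
(All 15 nonempty subsets were checked; Loc-2 and Loc-4 is lowest.)

Open Loc-2 and Loc-4; minimum total cost 618.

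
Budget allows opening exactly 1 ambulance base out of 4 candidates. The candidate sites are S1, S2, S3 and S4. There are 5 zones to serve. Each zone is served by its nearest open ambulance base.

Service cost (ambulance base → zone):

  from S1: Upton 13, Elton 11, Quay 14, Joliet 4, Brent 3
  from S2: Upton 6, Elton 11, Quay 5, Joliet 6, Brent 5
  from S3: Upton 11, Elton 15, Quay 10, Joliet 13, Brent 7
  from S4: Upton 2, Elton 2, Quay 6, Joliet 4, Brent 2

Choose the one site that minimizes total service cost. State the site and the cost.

Choose S4 only; total service cost 16.

With exactly 1 open, each zone uses its cheapest among the chosen.
{S4}: Upton→S4 2, Elton→S4 2, Quay→S4 6, Joliet→S4 4, Brent→S4 2. Service cost 16.
{S2}: service cost 33
{S1}: service cost 45
Among all 4 size-1 choices, {S4} is lowest.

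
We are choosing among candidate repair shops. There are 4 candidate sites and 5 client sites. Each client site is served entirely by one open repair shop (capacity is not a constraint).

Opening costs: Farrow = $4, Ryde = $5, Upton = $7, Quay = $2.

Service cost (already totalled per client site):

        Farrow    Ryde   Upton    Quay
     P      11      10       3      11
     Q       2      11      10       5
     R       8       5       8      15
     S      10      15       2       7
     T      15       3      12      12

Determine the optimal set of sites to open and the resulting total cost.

For any fixed open set, each client site goes to its cheapest open site; total = fixed + service.
{Farrow, Ryde, Upton}: P→Upton 3, Q→Farrow 2, R→Ryde 5, S→Upton 2, T→Ryde 3. Service 15; fixed 16; total 31.
{Ryde, Upton, Quay}: P→Upton 3, Q→Quay 5, R→Ryde 5, S→Upton 2, T→Ryde 3. Service 18; fixed 14; total 32.
{Farrow, Ryde, Upton, Quay}: service 15 + fixed 18 = 33
{Quay}: P→Quay 11, Q→Quay 5, R→Quay 15, S→Quay 7, T→Quay 12. Service 50; fixed 2; total 52.
(All 15 nonempty subsets were checked; Farrow, Ryde and Upton is lowest.)

Open Farrow, Ryde and Upton; minimum total cost 31.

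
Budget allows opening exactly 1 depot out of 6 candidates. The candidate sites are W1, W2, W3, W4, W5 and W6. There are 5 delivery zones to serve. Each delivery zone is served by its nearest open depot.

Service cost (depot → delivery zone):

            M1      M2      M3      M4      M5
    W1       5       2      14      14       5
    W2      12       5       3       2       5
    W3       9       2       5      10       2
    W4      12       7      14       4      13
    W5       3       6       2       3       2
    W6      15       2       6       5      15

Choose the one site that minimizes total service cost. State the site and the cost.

With exactly 1 open, each delivery zone uses its cheapest among the chosen.
{W5}: M1→W5 3, M2→W5 6, M3→W5 2, M4→W5 3, M5→W5 2. Service cost 16.
{W2}: service cost 27
{W3}: service cost 28
Among all 6 size-1 choices, {W5} is lowest.

Choose W5 only; total service cost 16.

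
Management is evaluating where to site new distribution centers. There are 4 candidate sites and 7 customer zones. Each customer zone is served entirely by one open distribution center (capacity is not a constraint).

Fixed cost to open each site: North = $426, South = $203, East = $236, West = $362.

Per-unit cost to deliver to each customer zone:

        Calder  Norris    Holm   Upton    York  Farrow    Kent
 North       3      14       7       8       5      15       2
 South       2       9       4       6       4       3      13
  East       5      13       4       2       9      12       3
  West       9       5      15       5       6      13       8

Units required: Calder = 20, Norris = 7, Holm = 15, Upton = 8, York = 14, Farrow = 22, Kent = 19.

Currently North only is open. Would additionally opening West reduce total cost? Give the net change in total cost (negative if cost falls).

No — net change +231 (cost rises by 231).

Current service cost with {North}: 765.
Adding West: each customer zone re-picks its cheapest; new service cost 634, saving 131.
Extra fixed cost: 362. Net change = 362 − 131 = 231.
(Totals: 1191 → 1422.)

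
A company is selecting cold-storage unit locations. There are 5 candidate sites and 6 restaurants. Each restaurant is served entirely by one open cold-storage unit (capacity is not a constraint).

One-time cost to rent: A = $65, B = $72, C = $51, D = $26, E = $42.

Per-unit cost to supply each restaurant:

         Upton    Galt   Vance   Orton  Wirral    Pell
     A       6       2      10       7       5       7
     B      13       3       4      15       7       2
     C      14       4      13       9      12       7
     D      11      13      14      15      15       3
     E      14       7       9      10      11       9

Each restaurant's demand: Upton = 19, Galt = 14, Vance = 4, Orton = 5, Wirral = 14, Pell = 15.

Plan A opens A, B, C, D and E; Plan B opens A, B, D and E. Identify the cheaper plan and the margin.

Plan B is cheaper by 51.

Plan A: {A, B, C, D, E}: Upton→A 6·19=114, Galt→A 2·14=28, Vance→B 4·4=16, Orton→A 7·5=35, Wirral→A 5·14=70, Pell→B 2·15=30. Service 293; fixed 256; total 549.
Plan B: {A, B, D, E}: Upton→A 6·19=114, Galt→A 2·14=28, Vance→B 4·4=16, Orton→A 7·5=35, Wirral→A 5·14=70, Pell→B 2·15=30. Service 293; fixed 205; total 498.
Difference: |549 − 498| = 51.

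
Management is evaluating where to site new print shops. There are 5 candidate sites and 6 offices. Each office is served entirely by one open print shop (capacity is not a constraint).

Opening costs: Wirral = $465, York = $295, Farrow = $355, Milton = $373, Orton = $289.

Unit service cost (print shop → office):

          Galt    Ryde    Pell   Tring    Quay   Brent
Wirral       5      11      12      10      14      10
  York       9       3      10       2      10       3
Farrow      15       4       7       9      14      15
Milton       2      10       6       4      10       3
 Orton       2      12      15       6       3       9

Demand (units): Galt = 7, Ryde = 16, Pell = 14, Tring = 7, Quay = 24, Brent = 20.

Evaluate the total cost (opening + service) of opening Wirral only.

Total cost: 1450

Each office is assigned to its cheapest site among the open ones.
{Wirral}: Galt→Wirral 5·7=35, Ryde→Wirral 11·16=176, Pell→Wirral 12·14=168, Tring→Wirral 10·7=70, Quay→Wirral 14·24=336, Brent→Wirral 10·20=200. Service 985; fixed 465; total 1450.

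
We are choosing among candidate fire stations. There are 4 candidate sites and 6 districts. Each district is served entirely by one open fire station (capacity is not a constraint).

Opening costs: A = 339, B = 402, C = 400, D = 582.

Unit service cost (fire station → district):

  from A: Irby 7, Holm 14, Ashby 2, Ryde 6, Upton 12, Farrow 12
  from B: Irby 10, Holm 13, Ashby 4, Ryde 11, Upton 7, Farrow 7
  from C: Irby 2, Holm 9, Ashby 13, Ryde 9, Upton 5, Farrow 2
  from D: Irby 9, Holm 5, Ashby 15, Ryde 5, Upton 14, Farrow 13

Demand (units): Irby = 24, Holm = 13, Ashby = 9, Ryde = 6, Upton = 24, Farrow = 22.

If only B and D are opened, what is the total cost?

Each district is assigned to its cheapest site among the open ones.
{B, D}: Irby→D 9·24=216, Holm→D 5·13=65, Ashby→B 4·9=36, Ryde→D 5·6=30, Upton→B 7·24=168, Farrow→B 7·22=154. Service 669; fixed 984; total 1653.

Total cost: 1653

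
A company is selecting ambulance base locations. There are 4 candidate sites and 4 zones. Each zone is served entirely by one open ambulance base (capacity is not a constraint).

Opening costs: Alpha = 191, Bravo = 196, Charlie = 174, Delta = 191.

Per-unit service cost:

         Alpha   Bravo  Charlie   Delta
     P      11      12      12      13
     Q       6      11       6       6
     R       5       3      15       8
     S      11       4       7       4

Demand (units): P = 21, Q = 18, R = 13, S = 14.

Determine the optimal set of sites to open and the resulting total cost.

Open Delta only; minimum total cost 732.

For any fixed open set, each zone goes to its cheapest open site; total = fixed + service.
{Delta}: P→Delta 13·21=273, Q→Delta 6·18=108, R→Delta 8·13=104, S→Delta 4·14=56. Service 541; fixed 191; total 732.
{Bravo}: P→Bravo 12·21=252, Q→Bravo 11·18=198, R→Bravo 3·13=39, S→Bravo 4·14=56. Service 545; fixed 196; total 741.
{Alpha}: service 558 + fixed 191 = 749
{Alpha, Bravo, Charlie, Delta}: service 434 + fixed 752 = 1186
(All 15 nonempty subsets were checked; Delta only is lowest.)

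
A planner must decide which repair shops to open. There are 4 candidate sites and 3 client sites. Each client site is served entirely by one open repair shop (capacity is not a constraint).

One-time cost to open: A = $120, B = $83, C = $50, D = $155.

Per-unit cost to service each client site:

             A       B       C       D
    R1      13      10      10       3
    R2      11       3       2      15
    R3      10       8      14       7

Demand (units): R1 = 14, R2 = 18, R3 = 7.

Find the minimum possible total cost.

For any fixed open set, each client site goes to its cheapest open site; total = fixed + service.
{C}: R1→C 10·14=140, R2→C 2·18=36, R3→C 14·7=98. Service 274; fixed 50; total 324.
{C, D}: R1→D 3·14=42, R2→C 2·18=36, R3→D 7·7=49. Service 127; fixed 205; total 332.
{B}: service 250 + fixed 83 = 333
{A, B, C, D}: service 127 + fixed 408 = 535
No other subset beats 324.

Minimum total cost: 324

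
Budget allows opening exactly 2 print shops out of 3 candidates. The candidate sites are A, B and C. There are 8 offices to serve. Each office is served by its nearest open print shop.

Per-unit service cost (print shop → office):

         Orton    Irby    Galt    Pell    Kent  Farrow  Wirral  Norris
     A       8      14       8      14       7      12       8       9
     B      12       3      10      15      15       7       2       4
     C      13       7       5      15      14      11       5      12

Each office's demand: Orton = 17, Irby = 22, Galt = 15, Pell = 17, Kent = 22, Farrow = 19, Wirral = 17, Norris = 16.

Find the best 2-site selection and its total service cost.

Choose A and B; total service cost 945.

With exactly 2 open, each office uses its cheapest among the chosen.
{A, B}: Orton→A 8·17=136, Irby→B 3·22=66, Galt→A 8·15=120, Pell→A 14·17=238, Kent→A 7·22=154, Farrow→B 7·19=133, Wirral→B 2·17=34, Norris→B 4·16=64. Service cost 945.
{B, C}: service cost 1139
{A, C}: service cost 1195
Among all 3 size-2 choices, {A, B} is lowest.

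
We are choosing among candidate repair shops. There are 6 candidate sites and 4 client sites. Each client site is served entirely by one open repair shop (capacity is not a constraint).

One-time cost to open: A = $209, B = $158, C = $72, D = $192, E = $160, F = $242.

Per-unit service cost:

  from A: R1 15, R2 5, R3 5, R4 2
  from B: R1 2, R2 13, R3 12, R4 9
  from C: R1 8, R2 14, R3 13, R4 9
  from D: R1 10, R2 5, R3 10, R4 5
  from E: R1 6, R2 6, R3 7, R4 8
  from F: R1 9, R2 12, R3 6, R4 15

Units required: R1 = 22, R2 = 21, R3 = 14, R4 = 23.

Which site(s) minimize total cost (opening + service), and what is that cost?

For any fixed open set, each client site goes to its cheapest open site; total = fixed + service.
{A, B}: R1→B 2·22=44, R2→A 5·21=105, R3→A 5·14=70, R4→A 2·23=46. Service 265; fixed 367; total 632.
{A, C}: service 397 + fixed 281 = 678
{E}: service 540 + fixed 160 = 700
{A, B, C, D, E, F}: R1→B 2·22=44, R2→A 5·21=105, R3→A 5·14=70, R4→A 2·23=46. Service 265; fixed 1033; total 1298.
No other subset beats 632.

Open A and B; minimum total cost 632.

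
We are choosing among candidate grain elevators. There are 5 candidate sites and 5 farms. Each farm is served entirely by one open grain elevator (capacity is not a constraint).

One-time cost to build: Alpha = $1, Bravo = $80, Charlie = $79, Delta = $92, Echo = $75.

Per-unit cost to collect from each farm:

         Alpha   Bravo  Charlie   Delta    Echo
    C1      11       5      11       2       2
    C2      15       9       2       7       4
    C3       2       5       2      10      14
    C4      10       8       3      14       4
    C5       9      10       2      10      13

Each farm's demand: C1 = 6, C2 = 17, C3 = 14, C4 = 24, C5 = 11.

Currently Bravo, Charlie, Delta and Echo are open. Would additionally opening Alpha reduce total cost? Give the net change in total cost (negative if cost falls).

No — net change +1 (cost rises by 1).

Current service cost with {Bravo, Charlie, Delta, Echo}: 168.
Adding Alpha: each farm re-picks its cheapest; new service cost 168, saving 0.
Extra fixed cost: 1. Net change = 1 − 0 = 1.
(Totals: 494 → 495.)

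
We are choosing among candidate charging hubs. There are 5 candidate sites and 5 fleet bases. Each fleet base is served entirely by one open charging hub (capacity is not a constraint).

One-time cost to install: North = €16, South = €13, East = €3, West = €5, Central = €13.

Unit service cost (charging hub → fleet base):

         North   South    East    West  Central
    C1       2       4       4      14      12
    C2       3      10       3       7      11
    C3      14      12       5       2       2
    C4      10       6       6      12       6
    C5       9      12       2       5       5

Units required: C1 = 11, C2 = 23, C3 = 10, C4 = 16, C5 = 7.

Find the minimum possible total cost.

Minimum total cost: 245

For any fixed open set, each fleet base goes to its cheapest open site; total = fixed + service.
{North, East, West}: C1→North 2·11=22, C2→North 3·23=69, C3→West 2·10=20, C4→East 6·16=96, C5→East 2·7=14. Service 221; fixed 24; total 245.
{East, West}: service 243 + fixed 8 = 251
{North, East, Central}: service 221 + fixed 32 = 253
{North, South, East, West, Central}: service 221 + fixed 50 = 271
No other subset beats 245.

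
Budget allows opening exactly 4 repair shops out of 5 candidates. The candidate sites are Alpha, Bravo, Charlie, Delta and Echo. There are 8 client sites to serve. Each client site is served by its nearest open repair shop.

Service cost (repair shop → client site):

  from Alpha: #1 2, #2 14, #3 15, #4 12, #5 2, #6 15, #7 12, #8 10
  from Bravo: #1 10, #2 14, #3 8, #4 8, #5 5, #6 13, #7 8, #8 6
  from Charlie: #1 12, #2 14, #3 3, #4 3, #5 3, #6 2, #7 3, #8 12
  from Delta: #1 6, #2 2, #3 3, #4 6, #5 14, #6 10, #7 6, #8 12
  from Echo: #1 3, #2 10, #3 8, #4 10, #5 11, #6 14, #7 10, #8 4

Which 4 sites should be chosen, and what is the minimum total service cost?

Choose Alpha, Charlie, Delta and Echo; total service cost 21.

With exactly 4 open, each client site uses its cheapest among the chosen.
{Alpha, Charlie, Delta, Echo}: #1→Alpha 2, #2→Delta 2, #3→Charlie 3, #4→Charlie 3, #5→Alpha 2, #6→Charlie 2, #7→Charlie 3, #8→Echo 4. Service cost 21.
{Alpha, Bravo, Charlie, Delta}: service cost 23
{Bravo, Charlie, Delta, Echo}: service cost 23
Among all 5 size-4 choices, {Alpha, Charlie, Delta, Echo} is lowest.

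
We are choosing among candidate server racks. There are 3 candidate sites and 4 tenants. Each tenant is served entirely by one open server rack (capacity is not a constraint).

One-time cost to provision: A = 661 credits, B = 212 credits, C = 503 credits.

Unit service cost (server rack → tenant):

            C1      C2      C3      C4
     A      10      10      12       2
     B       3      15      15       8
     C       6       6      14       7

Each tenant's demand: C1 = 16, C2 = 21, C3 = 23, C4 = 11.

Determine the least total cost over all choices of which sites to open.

For any fixed open set, each tenant goes to its cheapest open site; total = fixed + service.
{B}: C1→B 3·16=48, C2→B 15·21=315, C3→B 15·23=345, C4→B 8·11=88. Service 796; fixed 212; total 1008.
{C}: C1→C 6·16=96, C2→C 6·21=126, C3→C 14·23=322, C4→C 7·11=77. Service 621; fixed 503; total 1124.
{B, C}: C1→B 3·16=48, C2→C 6·21=126, C3→C 14·23=322, C4→C 7·11=77. Service 573; fixed 715; total 1288.
{A, B, C}: service 472 + fixed 1376 = 1848
No other subset beats 1008.

Minimum total cost: 1008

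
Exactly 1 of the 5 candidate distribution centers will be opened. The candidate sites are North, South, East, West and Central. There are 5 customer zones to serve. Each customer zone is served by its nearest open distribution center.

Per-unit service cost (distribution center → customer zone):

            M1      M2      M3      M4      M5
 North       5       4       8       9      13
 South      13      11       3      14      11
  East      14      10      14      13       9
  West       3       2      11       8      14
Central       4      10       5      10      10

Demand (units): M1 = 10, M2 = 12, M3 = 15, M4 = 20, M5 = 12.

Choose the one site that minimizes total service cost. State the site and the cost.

Choose West only; total service cost 547.

With exactly 1 open, each customer zone uses its cheapest among the chosen.
{West}: M1→West 3·10=30, M2→West 2·12=24, M3→West 11·15=165, M4→West 8·20=160, M5→West 14·12=168. Service cost 547.
{North}: service cost 554
{Central}: service cost 555
Among all 5 size-1 choices, {West} is lowest.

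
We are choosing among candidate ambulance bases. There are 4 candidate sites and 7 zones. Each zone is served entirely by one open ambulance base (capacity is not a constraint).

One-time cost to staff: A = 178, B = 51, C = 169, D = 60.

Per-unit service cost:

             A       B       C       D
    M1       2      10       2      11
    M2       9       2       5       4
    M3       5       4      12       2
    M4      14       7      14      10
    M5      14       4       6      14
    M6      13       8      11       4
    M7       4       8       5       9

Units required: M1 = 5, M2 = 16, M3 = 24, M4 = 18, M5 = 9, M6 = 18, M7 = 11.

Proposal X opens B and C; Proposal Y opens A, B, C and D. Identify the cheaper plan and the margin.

Proposal X: {B, C}: M1→C 2·5=10, M2→B 2·16=32, M3→B 4·24=96, M4→B 7·18=126, M5→B 4·9=36, M6→B 8·18=144, M7→C 5·11=55. Service 499; fixed 220; total 719.
Proposal Y: {A, B, C, D}: M1→A 2·5=10, M2→B 2·16=32, M3→D 2·24=48, M4→B 7·18=126, M5→B 4·9=36, M6→D 4·18=72, M7→A 4·11=44. Service 368; fixed 458; total 826.
Difference: |719 − 826| = 107.

Proposal X is cheaper by 107.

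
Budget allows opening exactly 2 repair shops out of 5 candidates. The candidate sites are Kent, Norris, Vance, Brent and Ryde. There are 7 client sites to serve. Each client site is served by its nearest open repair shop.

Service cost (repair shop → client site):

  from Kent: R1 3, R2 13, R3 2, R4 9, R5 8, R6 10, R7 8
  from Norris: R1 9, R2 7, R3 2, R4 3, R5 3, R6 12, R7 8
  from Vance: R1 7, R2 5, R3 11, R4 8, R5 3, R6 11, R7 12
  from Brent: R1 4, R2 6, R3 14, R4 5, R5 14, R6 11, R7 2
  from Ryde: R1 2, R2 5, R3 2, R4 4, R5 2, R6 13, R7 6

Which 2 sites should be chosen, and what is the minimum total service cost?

With exactly 2 open, each client site uses its cheapest among the chosen.
{Brent, Ryde}: R1→Ryde 2, R2→Ryde 5, R3→Ryde 2, R4→Ryde 4, R5→Ryde 2, R6→Brent 11, R7→Brent 2. Service cost 28.
{Kent, Ryde}: service cost 31
{Norris, Brent}: service cost 31
Among all 10 size-2 choices, {Brent, Ryde} is lowest.

Choose Brent and Ryde; total service cost 28.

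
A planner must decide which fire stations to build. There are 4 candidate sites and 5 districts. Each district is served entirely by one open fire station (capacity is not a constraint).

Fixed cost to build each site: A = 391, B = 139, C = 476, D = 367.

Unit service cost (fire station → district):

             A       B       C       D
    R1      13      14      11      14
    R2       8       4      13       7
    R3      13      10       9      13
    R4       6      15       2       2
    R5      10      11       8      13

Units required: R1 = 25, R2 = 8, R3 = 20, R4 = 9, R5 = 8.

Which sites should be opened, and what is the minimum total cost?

For any fixed open set, each district goes to its cheapest open site; total = fixed + service.
{B}: R1→B 14·25=350, R2→B 4·8=32, R3→B 10·20=200, R4→B 15·9=135, R5→B 11·8=88. Service 805; fixed 139; total 944.
{C}: service 641 + fixed 476 = 1117
{D}: R1→D 14·25=350, R2→D 7·8=56, R3→D 13·20=260, R4→D 2·9=18, R5→D 13·8=104. Service 788; fixed 367; total 1155.
{A, B, C, D}: service 569 + fixed 1373 = 1942
(All 15 nonempty subsets were checked; B only is lowest.)

Open B only; minimum total cost 944.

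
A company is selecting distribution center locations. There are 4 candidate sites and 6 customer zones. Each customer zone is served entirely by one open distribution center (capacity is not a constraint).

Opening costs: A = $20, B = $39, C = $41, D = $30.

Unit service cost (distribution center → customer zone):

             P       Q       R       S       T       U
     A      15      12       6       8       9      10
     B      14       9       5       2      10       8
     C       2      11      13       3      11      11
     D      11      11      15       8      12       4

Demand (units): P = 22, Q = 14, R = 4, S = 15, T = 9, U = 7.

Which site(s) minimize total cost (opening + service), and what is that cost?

For any fixed open set, each customer zone goes to its cheapest open site; total = fixed + service.
{B, C}: P→C 2·22=44, Q→B 9·14=126, R→B 5·4=20, S→B 2·15=30, T→B 10·9=90, U→B 8·7=56. Service 366; fixed 80; total 446.
{B, C, D}: P→C 2·22=44, Q→B 9·14=126, R→B 5·4=20, S→B 2·15=30, T→B 10·9=90, U→D 4·7=28. Service 338; fixed 110; total 448.
{A, B, C}: P→C 2·22=44, Q→B 9·14=126, R→B 5·4=20, S→B 2·15=30, T→A 9·9=81, U→B 8·7=56. Service 357; fixed 100; total 457.
{A, B, C, D}: service 329 + fixed 130 = 459
No other subset beats 446.

Open B and C; minimum total cost 446.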